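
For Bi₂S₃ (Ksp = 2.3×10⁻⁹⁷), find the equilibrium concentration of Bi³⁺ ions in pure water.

Bi₂S₃(s) ⇌ 2 Bi³⁺(aq) + 3 S²⁻(aq)
Call the molar solubility s, so that [Bi³⁺] = 2s and [S²⁻] = 3s.
Ksp = [Bi³⁺]^2[S²⁻]^3 = (2s)^2 · (3s)^3 = 108s^5 = 2.3×10⁻⁹⁷
s = 1.8×10⁻²⁰ M
[Bi³⁺] = 2s = 3.7×10⁻²⁰ M

3.7×10⁻²⁰ M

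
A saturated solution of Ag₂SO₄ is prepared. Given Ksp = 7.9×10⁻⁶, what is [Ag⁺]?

2.5×10⁻² M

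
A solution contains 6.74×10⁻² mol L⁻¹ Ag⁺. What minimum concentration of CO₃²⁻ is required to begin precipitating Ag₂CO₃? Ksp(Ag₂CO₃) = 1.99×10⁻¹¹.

4.38×10⁻⁹ M

A salt starts to precipitate once the ion product Q reaches its Ksp.
Ag₂CO₃(s) ⇌ 2 Ag⁺(aq) + CO₃²⁻(aq)
Ksp = [Ag⁺]^2[CO₃²⁻] = [CO₃²⁻](6.74×10⁻²)^2
[CO₃²⁻] = 1.99×10⁻¹¹ / (6.74×10⁻²)^2 = 4.38×10⁻⁹
[CO₃²⁻] = 4.38×10⁻⁹ mol L⁻¹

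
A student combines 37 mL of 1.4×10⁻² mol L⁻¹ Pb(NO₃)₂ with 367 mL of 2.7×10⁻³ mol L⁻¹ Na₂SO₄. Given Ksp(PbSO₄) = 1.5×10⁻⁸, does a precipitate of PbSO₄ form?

The combined volume is 404 mL.
[Pb²⁺] = (1.4×10⁻²)(37)/404 = 1.3×10⁻³ mol L⁻¹
[SO₄²⁻] = (2.7×10⁻³)(367)/404 = 2.5×10⁻³ mol L⁻¹
Q = [Pb²⁺][SO₄²⁻] = 3.1×10⁻⁶
Since Q (3.1×10⁻⁶) exceeds Ksp (1.5×10⁻⁸), PbSO₄ will precipitate.

Yes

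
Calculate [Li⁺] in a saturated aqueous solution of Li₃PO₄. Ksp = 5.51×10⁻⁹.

Li₃PO₄(s) ⇌ 3 Li⁺(aq) + PO₄³⁻(aq)
If s mol/L of Li₃PO₄ dissolves, [Li⁺] = 3s and [PO₄³⁻] = s.
Ksp = [Li⁺]^3[PO₄³⁻] = (3s)^3 · s = 27s^4 = 5.51×10⁻⁹
s = 3.78×10⁻³ M
[Li⁺] = 3s = 1.13×10⁻² M

1.13×10⁻² M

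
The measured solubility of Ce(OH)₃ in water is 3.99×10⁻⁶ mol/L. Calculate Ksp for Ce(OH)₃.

Ksp = 6.84×10⁻²¹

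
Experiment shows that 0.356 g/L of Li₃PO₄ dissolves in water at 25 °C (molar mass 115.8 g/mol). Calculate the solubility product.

Ksp = 2.41×10⁻⁹

Convert to molarity: s = 0.356 / 115.8 = 3.0743×10⁻³ mol/L
Li₃PO₄(s) ⇌ 3 Li⁺(aq) + PO₄³⁻(aq)
If s mol/L of Li₃PO₄ dissolves, [Li⁺] = 3s and [PO₄³⁻] = s.
Ksp = [Li⁺]^3[PO₄³⁻] = (3s)^3 · s = 27s^4
Ksp = 27 × (3.0743×10⁻³)^4 = 2.41×10⁻⁹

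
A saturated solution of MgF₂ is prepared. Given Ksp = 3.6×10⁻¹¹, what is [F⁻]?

MgF₂(s) ⇌ Mg²⁺(aq) + 2 F⁻(aq)
With molar solubility s: [Mg²⁺] = s, [F⁻] = 2s.
Ksp = [Mg²⁺][F⁻]^2 = s · (2s)^2 = 4s^3 = 3.6×10⁻¹¹
s = 2.1×10⁻⁴ M
[F⁻] = 2s = 4.2×10⁻⁴ M

4.2×10⁻⁴ M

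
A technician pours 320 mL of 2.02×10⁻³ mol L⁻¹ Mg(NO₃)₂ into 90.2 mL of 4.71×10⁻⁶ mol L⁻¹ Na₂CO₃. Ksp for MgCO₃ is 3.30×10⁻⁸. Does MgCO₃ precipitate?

No

Total volume after mixing = 320 + 90.2 = 410.2 mL.
[Mg²⁺] = (2.02×10⁻³)(320)/410.2 = 1.58×10⁻³ mol L⁻¹
[CO₃²⁻] = (4.71×10⁻⁶)(90.2)/410.2 = 1.04×10⁻⁶ mol L⁻¹
Q = [Mg²⁺][CO₃²⁻] = 1.63×10⁻⁹
Since Q (1.63×10⁻⁹) is less than Ksp (3.30×10⁻⁸), no MgCO₃ precipitates.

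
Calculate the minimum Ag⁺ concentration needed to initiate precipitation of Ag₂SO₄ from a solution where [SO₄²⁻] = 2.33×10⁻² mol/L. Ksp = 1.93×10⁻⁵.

2.88×10⁻² M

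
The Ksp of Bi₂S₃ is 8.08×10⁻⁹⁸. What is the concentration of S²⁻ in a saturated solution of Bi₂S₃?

Bi₂S₃(s) ⇌ 2 Bi³⁺(aq) + 3 S²⁻(aq)
Call the molar solubility s, so that [Bi³⁺] = 2s and [S²⁻] = 3s.
Ksp = [Bi³⁺]^2[S²⁻]^3 = (2s)^2 · (3s)^3 = 108s^5 = 8.08×10⁻⁹⁸
s = 1.50×10⁻²⁰ M
[S²⁻] = 3s = 4.49×10⁻²⁰ M

4.49×10⁻²⁰ M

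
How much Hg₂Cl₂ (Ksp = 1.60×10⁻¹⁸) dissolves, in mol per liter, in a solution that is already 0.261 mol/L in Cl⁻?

2.35×10⁻¹⁷ M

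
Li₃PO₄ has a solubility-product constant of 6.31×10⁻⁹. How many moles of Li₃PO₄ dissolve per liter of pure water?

Li₃PO₄(s) ⇌ 3 Li⁺(aq) + PO₄³⁻(aq)
If s mol/L of Li₃PO₄ dissolves, [Li⁺] = 3s and [PO₄³⁻] = s.
Ksp = [Li⁺]^3[PO₄³⁻] = (3s)^3 · s = 27s^4
27s^4 = 6.31×10⁻⁹  ⇒  s^4 = 2.34×10⁻¹⁰
s = (2.34×10⁻¹⁰)^(1/4) = 3.91×10⁻³ mol L⁻¹

3.91×10⁻³ M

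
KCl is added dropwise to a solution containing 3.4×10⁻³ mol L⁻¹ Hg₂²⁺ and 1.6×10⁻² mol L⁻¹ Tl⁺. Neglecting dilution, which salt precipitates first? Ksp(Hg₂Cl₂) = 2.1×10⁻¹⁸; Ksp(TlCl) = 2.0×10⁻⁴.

Each salt precipitates once Q = Ksp for that salt.
For Hg₂Cl₂: [Cl⁻] = (Ksp/[Hg₂²⁺])^(1/2) = 2.5×10⁻⁸ mol L⁻¹
For TlCl: [Cl⁻] = (Ksp/[Tl⁺]) = 1.3×10⁻² mol L⁻¹
The smaller threshold [Cl⁻] is reached first, so Hg₂Cl₂ precipitates first.

Hg₂Cl₂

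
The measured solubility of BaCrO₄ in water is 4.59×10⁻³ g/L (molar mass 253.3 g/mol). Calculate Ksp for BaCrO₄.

Molar solubility s = (4.59×10⁻³ g/L) / (253.3 g/mol) = 1.8121×10⁻⁵ mol/L
BaCrO₄(s) ⇌ Ba²⁺(aq) + CrO₄²⁻(aq)
Call the molar solubility s, so that [Ba²⁺] = s and [CrO₄²⁻] = s.
Ksp = [Ba²⁺][CrO₄²⁻] = s · s = s^2
Ksp = (1.8121×10⁻⁵)^2 = 3.28×10⁻¹⁰

Ksp = 3.28×10⁻¹⁰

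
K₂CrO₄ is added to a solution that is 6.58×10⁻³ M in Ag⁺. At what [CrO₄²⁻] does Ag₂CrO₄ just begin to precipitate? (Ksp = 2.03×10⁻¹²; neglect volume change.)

A salt starts to precipitate once the ion product Q reaches its Ksp.
Ag₂CrO₄(s) ⇌ 2 Ag⁺(aq) + CrO₄²⁻(aq)
Ksp = [Ag⁺]^2[CrO₄²⁻] = [CrO₄²⁻](6.58×10⁻³)^2
[CrO₄²⁻] = 2.03×10⁻¹² / (6.58×10⁻³)^2 = 4.69×10⁻⁸
[CrO₄²⁻] = 4.69×10⁻⁸ M

4.69×10⁻⁸ M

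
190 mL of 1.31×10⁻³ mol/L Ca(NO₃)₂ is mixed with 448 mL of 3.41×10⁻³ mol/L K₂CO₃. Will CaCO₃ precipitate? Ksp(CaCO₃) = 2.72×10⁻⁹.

Yes

The combined volume is 638 mL.
[Ca²⁺] = (1.31×10⁻³)(190)/638 = 3.90×10⁻⁴ mol/L
[CO₃²⁻] = (3.41×10⁻³)(448)/638 = 2.39×10⁻³ mol/L
Q = [Ca²⁺][CO₃²⁻] = 9.34×10⁻⁷
Since Q (9.34×10⁻⁷) exceeds Ksp (2.72×10⁻⁹), CaCO₃ will precipitate.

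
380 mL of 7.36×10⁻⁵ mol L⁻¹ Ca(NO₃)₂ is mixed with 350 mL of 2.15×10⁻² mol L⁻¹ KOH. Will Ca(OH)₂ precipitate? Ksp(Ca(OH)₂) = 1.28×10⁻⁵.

No

After mixing, V = 380 mL + 350 mL = 730 mL.
[Ca²⁺] = (7.36×10⁻⁵)(380)/730 = 3.83×10⁻⁵ mol L⁻¹
[OH⁻] = (2.15×10⁻²)(350)/730 = 1.03×10⁻² mol L⁻¹
Q = [Ca²⁺][OH⁻]^2 = 4.07×10⁻⁹
Q < Ksp (4.07×10⁻⁹ vs 1.28×10⁻⁵); the solution remains unsaturated and no precipitate forms.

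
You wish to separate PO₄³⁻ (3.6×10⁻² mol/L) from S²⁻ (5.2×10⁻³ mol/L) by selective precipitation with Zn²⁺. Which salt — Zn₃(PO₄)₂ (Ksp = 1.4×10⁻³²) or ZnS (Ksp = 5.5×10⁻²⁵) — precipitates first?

Precipitation of each salt begins when its ion product equals Ksp.
For Zn₃(PO₄)₂: [Zn²⁺] = (Ksp/[PO₄³⁻]^2)^(1/3) = 2.2×10⁻¹⁰ mol/L
For ZnS: [Zn²⁺] = (Ksp/[S²⁻]) = 1.1×10⁻²² mol/L
The smaller threshold [Zn²⁺] is reached first, so ZnS precipitates first.

ZnS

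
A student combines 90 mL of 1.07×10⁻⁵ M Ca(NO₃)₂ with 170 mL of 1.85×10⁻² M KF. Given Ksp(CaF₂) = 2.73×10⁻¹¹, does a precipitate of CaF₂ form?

The combined volume is 260 mL.
[Ca²⁺] = (1.07×10⁻⁵)(90)/260 = 3.70×10⁻⁶ M
[F⁻] = (1.85×10⁻²)(170)/260 = 1.21×10⁻² M
Q = [Ca²⁺][F⁻]^2 = 5.42×10⁻¹⁰
Because Q > Ksp (5.42×10⁻¹⁰ vs 2.73×10⁻¹¹), a precipitate of CaF₂ forms.

Yes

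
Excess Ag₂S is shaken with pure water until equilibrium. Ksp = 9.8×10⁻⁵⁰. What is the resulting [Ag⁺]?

Ag₂S(s) ⇌ 2 Ag⁺(aq) + S²⁻(aq)
For each mole of Ag₂S that dissolves per liter, [Ag⁺] = 2s and [S²⁻] = s; let s denote this solubility.
Ksp = [Ag⁺]^2[S²⁻] = (2s)^2 · s = 4s^3 = 9.8×10⁻⁵⁰
s = 2.9×10⁻¹⁷ mol/L
[Ag⁺] = 2s = 5.8×10⁻¹⁷ mol/L

5.8×10⁻¹⁷ M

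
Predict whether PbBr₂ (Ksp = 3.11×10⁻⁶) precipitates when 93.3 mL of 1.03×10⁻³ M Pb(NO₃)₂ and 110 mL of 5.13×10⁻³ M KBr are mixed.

No

Total volume after mixing = 93.3 + 110 = 203.3 mL.
[Pb²⁺] = (1.03×10⁻³)(93.3)/203.3 = 4.73×10⁻⁴ M
[Br⁻] = (5.13×10⁻³)(110)/203.3 = 2.78×10⁻³ M
Q = [Pb²⁺][Br⁻]^2 = 3.64×10⁻⁹
Q < Ksp (3.64×10⁻⁹ vs 3.11×10⁻⁶); the solution remains unsaturated and no precipitate forms.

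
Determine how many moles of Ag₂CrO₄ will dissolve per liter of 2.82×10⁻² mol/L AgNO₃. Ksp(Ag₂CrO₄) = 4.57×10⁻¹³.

5.75×10⁻¹⁰ M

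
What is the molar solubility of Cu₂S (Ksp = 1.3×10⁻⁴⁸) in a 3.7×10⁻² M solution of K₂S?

3.0×10⁻²⁴ M

Cu₂S(s) ⇌ 2 Cu⁺(aq) + S²⁻(aq)
S²⁻ is already present at 3.7×10⁻² M. If s mol/L of Cu₂S dissolves, [Cu⁺] = 2s while [S²⁻] ≈ 3.7×10⁻² M.
Ksp = [Cu⁺]^2[S²⁻] = (2s)^2(3.7×10⁻²)
(2s)^2 = 1.3×10⁻⁴⁸ / (3.7×10⁻²) = 3.5×10⁻⁴⁷
s = 3.0×10⁻²⁴ M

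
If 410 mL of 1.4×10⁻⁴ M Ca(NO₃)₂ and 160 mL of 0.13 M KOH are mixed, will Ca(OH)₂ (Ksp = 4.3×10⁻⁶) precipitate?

No

Total volume after mixing = 410 + 160 = 570 mL.
[Ca²⁺] = (1.4×10⁻⁴)(410)/570 = 1.0×10⁻⁴ M
[OH⁻] = (0.13)(160)/570 = 3.6×10⁻² M
Q = [Ca²⁺][OH⁻]^2 = 1.3×10⁻⁷
Q = 1.3×10⁻⁷ < Ksp = 4.3×10⁻⁶, so the solution is unsaturated and no precipitate forms.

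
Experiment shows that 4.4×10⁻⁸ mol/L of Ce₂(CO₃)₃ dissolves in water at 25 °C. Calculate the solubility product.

Ksp = 1.8×10⁻³⁵

Ce₂(CO₃)₃(s) ⇌ 2 Ce³⁺(aq) + 3 CO₃²⁻(aq)
If s mol/L of Ce₂(CO₃)₃ dissolves, [Ce³⁺] = 2s and [CO₃²⁻] = 3s.
Ksp = [Ce³⁺]^2[CO₃²⁻]^3 = (2s)^2 · (3s)^3 = 108s^5
Ksp = 108 × (4.4×10⁻⁸)^5 = 1.8×10⁻³⁵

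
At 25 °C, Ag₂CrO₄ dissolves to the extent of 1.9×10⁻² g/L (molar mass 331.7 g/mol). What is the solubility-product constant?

s = (1.9×10⁻² g L⁻¹)/(331.7 g mol⁻¹) = 5.728×10⁻⁵ M
Ag₂CrO₄(s) ⇌ 2 Ag⁺(aq) + CrO₄²⁻(aq)
If s mol/L of Ag₂CrO₄ dissolves, [Ag⁺] = 2s and [CrO₄²⁻] = s.
Ksp = [Ag⁺]^2[CrO₄²⁻] = (2s)^2 · s = 4s^3
Ksp = 4 × (5.728×10⁻⁵)^3 = 7.5×10⁻¹³

Ksp = 7.5×10⁻¹³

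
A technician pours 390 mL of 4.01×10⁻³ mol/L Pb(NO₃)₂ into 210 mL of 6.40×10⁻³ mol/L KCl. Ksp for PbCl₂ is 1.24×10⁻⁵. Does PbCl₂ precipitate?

The combined volume is 600 mL.
[Pb²⁺] = (4.01×10⁻³)(390)/600 = 2.61×10⁻³ mol/L
[Cl⁻] = (6.40×10⁻³)(210)/600 = 2.24×10⁻³ mol/L
Q = [Pb²⁺][Cl⁻]^2 = 1.31×10⁻⁸
Q < Ksp (1.31×10⁻⁸ vs 1.24×10⁻⁵); the solution remains unsaturated and no precipitate forms.

No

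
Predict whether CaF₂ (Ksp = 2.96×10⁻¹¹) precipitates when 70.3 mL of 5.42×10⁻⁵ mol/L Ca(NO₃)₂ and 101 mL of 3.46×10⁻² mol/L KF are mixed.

Yes

After mixing, V = 70.3 mL + 101 mL = 171.3 mL.
[Ca²⁺] = (5.42×10⁻⁵)(70.3)/171.3 = 2.22×10⁻⁵ mol/L
[F⁻] = (3.46×10⁻²)(101)/171.3 = 2.04×10⁻² mol/L
Q = [Ca²⁺][F⁻]^2 = 9.26×10⁻⁹
Q = 9.26×10⁻⁹ > Ksp = 2.96×10⁻¹¹, so the solution is supersaturated and CaF₂ precipitates.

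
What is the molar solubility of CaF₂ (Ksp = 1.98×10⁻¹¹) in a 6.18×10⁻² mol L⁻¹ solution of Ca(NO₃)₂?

8.95×10⁻⁶ M

CaF₂(s) ⇌ Ca²⁺(aq) + 2 F⁻(aq)
With Ca²⁺ already at 6.18×10⁻² mol L⁻¹ and s small, take [Ca²⁺] ≈ 6.18×10⁻² mol L⁻¹ and [F⁻] = 2s.
Ksp = [Ca²⁺][F⁻]^2 = (6.18×10⁻²)(2s)^2
(2s)^2 = 1.98×10⁻¹¹ / (6.18×10⁻²) = 3.20×10⁻¹⁰
s = 8.95×10⁻⁶ mol L⁻¹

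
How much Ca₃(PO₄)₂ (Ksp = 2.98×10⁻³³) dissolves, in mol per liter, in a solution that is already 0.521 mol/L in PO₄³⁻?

Ca₃(PO₄)₂(s) ⇌ 3 Ca²⁺(aq) + 2 PO₄³⁻(aq)
With PO₄³⁻ already at 0.521 mol/L and s small, take [PO₄³⁻] ≈ 0.521 mol/L and [Ca²⁺] = 3s.
Ksp = [Ca²⁺]^3[PO₄³⁻]^2 = (3s)^3(0.521)^2
(3s)^3 = 2.98×10⁻³³ / (0.521)^2 = 1.10×10⁻³²
s = 7.41×10⁻¹² mol/L

7.41×10⁻¹² M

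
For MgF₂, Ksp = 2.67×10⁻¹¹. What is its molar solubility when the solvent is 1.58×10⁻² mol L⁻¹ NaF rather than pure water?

1.07×10⁻⁷ M

MgF₂(s) ⇌ Mg²⁺(aq) + 2 F⁻(aq)
With F⁻ already at 1.58×10⁻² mol L⁻¹ and s small, take [F⁻] ≈ 1.58×10⁻² mol L⁻¹ and [Mg²⁺] = s.
Ksp = [Mg²⁺][F⁻]^2 = s(1.58×10⁻²)^2
s = 2.67×10⁻¹¹ / (1.58×10⁻²)^2 = 1.07×10⁻⁷
s = 1.07×10⁻⁷ mol L⁻¹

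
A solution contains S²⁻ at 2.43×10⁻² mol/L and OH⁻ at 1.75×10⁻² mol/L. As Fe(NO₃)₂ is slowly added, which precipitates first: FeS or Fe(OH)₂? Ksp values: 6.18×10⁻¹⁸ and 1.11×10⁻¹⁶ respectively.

FeS

A salt starts to precipitate once the ion product Q reaches its Ksp.
For FeS: [Fe²⁺] = (Ksp/[S²⁻]) = 2.54×10⁻¹⁶ mol/L
For Fe(OH)₂: [Fe²⁺] = (Ksp/[OH⁻]^2) = 3.62×10⁻¹³ mol/L
The smaller threshold [Fe²⁺] is reached first, so FeS precipitates first.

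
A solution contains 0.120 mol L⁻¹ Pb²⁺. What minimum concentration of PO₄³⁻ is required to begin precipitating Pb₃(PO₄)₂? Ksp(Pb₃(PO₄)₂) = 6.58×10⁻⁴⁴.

Precipitation begins when Q = Ksp.
Pb₃(PO₄)₂(s) ⇌ 3 Pb²⁺(aq) + 2 PO₄³⁻(aq)
Ksp = [Pb²⁺]^3[PO₄³⁻]^2 = [PO₄³⁻]^2(0.120)^3
[PO₄³⁻]^2 = 6.58×10⁻⁴⁴ / (0.120)^3 = 3.81×10⁻⁴¹
[PO₄³⁻] = 6.17×10⁻²¹ mol L⁻¹

6.17×10⁻²¹ M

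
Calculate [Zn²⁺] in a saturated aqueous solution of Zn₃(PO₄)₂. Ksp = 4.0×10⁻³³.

3.9×10⁻⁷ M

Zn₃(PO₄)₂(s) ⇌ 3 Zn²⁺(aq) + 2 PO₄³⁻(aq)
Let s be the molar solubility. Then [Zn²⁺] = 3s and [PO₄³⁻] = 2s.
Ksp = [Zn²⁺]^3[PO₄³⁻]^2 = (3s)^3 · (2s)^2 = 108s^5 = 4.0×10⁻³³
s = 1.3×10⁻⁷ M
[Zn²⁺] = 3s = 3.9×10⁻⁷ M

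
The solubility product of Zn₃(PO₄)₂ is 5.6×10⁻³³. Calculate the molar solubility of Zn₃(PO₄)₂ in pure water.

Zn₃(PO₄)₂(s) ⇌ 3 Zn²⁺(aq) + 2 PO₄³⁻(aq)
For each mole of Zn₃(PO₄)₂ that dissolves per liter, [Zn²⁺] = 3s and [PO₄³⁻] = 2s; let s denote this solubility.
Ksp = [Zn²⁺]^3[PO₄³⁻]^2 = (3s)^3 · (2s)^2 = 108s^5
108s^5 = 5.6×10⁻³³  ⇒  s^5 = 5.2×10⁻³⁵
s = (5.2×10⁻³⁵)^(1/5) = 1.4×10⁻⁷ mol/L

1.4×10⁻⁷ M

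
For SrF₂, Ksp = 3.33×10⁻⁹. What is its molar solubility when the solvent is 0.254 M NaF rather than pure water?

SrF₂(s) ⇌ Sr²⁺(aq) + 2 F⁻(aq)
The solution already contains F⁻ at 0.254 M. Let s be the molar solubility of SrF₂.
[F⁻] ≈ 0.254 M (common ion dominates); [Sr²⁺] = s.
Ksp = [Sr²⁺][F⁻]^2 = s(0.254)^2
s = 3.33×10⁻⁹ / (0.254)^2 = 5.16×10⁻⁸
s = 5.16×10⁻⁸ M

5.16×10⁻⁸ M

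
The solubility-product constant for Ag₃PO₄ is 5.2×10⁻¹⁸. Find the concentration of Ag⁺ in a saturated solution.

6.3×10⁻⁵ M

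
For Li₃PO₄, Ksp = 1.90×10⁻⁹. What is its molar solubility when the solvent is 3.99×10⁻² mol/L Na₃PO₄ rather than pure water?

1.21×10⁻³ M

Li₃PO₄(s) ⇌ 3 Li⁺(aq) + PO₄³⁻(aq)
PO₄³⁻ is already present at 3.99×10⁻² mol/L. If s mol/L of Li₃PO₄ dissolves, [Li⁺] = 3s while [PO₄³⁻] ≈ 3.99×10⁻² mol/L.
Ksp = [Li⁺]^3[PO₄³⁻] = (3s)^3(3.99×10⁻²)
(3s)^3 = 1.90×10⁻⁹ / (3.99×10⁻²) = 4.76×10⁻⁸
s = 1.21×10⁻³ mol/L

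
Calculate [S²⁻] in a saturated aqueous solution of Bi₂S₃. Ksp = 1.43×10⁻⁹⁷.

5.03×10⁻²⁰ M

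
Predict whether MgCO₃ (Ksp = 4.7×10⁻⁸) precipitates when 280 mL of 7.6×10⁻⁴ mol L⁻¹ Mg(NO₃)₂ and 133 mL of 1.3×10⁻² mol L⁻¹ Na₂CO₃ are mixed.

Yes

The combined volume is 413 mL.
[Mg²⁺] = (7.6×10⁻⁴)(280)/413 = 5.2×10⁻⁴ mol L⁻¹
[CO₃²⁻] = (1.3×10⁻²)(133)/413 = 4.2×10⁻³ mol L⁻¹
Q = [Mg²⁺][CO₃²⁻] = 2.2×10⁻⁶
Because Q > Ksp (2.2×10⁻⁶ vs 4.7×10⁻⁸), a precipitate of MgCO₃ forms.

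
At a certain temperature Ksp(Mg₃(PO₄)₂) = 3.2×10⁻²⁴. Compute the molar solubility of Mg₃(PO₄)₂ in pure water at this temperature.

7.8×10⁻⁶ M

Mg₃(PO₄)₂(s) ⇌ 3 Mg²⁺(aq) + 2 PO₄³⁻(aq)
With molar solubility s: [Mg²⁺] = 3s, [PO₄³⁻] = 2s.
Ksp = [Mg²⁺]^3[PO₄³⁻]^2 = (3s)^3 · (2s)^2 = 108s^5
108s^5 = 3.2×10⁻²⁴  ⇒  s^5 = 3.0×10⁻²⁶
Taking the 5th root, s = 7.8×10⁻⁶ mol L⁻¹.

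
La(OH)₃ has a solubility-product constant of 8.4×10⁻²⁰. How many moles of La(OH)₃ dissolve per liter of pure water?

7.5×10⁻⁶ M

La(OH)₃(s) ⇌ La³⁺(aq) + 3 OH⁻(aq)
Call the molar solubility s, so that [La³⁺] = s and [OH⁻] = 3s.
Ksp = [La³⁺][OH⁻]^3 = s · (3s)^3 = 27s^4
27s^4 = 8.4×10⁻²⁰  ⇒  s^4 = 3.1×10⁻²¹
s = 7.5×10⁻⁶ mol/L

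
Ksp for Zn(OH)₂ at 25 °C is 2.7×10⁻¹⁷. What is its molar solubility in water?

Zn(OH)₂(s) ⇌ Zn²⁺(aq) + 2 OH⁻(aq)
For each mole of Zn(OH)₂ that dissolves per liter, [Zn²⁺] = s and [OH⁻] = 2s; let s denote this solubility.
Ksp = [Zn²⁺][OH⁻]^2 = s · (2s)^2 = 4s^3
4s^3 = 2.7×10⁻¹⁷  ⇒  s^3 = 6.8×10⁻¹⁸
s = 1.9×10⁻⁶ mol/L

1.9×10⁻⁶ M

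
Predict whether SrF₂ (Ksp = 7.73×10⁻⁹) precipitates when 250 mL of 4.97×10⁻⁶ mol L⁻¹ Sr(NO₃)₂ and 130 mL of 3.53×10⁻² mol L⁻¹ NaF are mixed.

No

Total volume after mixing = 250 + 130 = 380 mL.
[Sr²⁺] = (4.97×10⁻⁶)(250)/380 = 3.27×10⁻⁶ mol L⁻¹
[F⁻] = (3.53×10⁻²)(130)/380 = 1.21×10⁻² mol L⁻¹
Q = [Sr²⁺][F⁻]^2 = 4.77×10⁻¹⁰
Q = 4.77×10⁻¹⁰ < Ksp = 7.73×10⁻⁹, so the solution is unsaturated and no precipitate forms.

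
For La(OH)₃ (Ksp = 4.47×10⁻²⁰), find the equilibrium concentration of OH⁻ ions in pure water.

1.91×10⁻⁵ M

La(OH)₃(s) ⇌ La³⁺(aq) + 3 OH⁻(aq)
For each mole of La(OH)₃ that dissolves per liter, [La³⁺] = s and [OH⁻] = 3s; let s denote this solubility.
Ksp = [La³⁺][OH⁻]^3 = s · (3s)^3 = 27s^4 = 4.47×10⁻²⁰
s = 6.38×10⁻⁶ mol L⁻¹
[OH⁻] = 3s = 1.91×10⁻⁵ mol L⁻¹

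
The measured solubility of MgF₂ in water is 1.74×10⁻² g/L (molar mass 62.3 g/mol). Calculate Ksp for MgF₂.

Ksp = 8.71×10⁻¹¹

Molar solubility s = (1.74×10⁻² g/L) / (62.3 g/mol) = 2.7929×10⁻⁴ mol/L
MgF₂(s) ⇌ Mg²⁺(aq) + 2 F⁻(aq)
Let s be the molar solubility. Then [Mg²⁺] = s and [F⁻] = 2s.
Ksp = [Mg²⁺][F⁻]^2 = s · (2s)^2 = 4s^3
Ksp = 4 × (2.7929×10⁻⁴)^3 = 8.71×10⁻¹¹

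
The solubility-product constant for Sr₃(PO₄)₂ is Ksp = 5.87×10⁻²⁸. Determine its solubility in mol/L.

Sr₃(PO₄)₂(s) ⇌ 3 Sr²⁺(aq) + 2 PO₄³⁻(aq)
If s mol/L of Sr₃(PO₄)₂ dissolves, [Sr²⁺] = 3s and [PO₄³⁻] = 2s.
Ksp = [Sr²⁺]^3[PO₄³⁻]^2 = (3s)^3 · (2s)^2 = 108s^5
108s^5 = 5.87×10⁻²⁸  ⇒  s^5 = 5.44×10⁻³⁰
s = (5.44×10⁻³⁰)^(1/5) = 1.40×10⁻⁶ M

1.40×10⁻⁶ M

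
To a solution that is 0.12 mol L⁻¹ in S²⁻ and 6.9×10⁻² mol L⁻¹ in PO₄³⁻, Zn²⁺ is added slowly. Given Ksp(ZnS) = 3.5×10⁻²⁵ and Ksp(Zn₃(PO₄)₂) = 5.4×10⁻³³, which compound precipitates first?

Precipitation begins when Q = Ksp.
For ZnS: [Zn²⁺] = (Ksp/[S²⁻]) = 2.9×10⁻²⁴ mol L⁻¹
For Zn₃(PO₄)₂: [Zn²⁺] = (Ksp/[PO₄³⁻]^2)^(1/3) = 1.0×10⁻¹⁰ mol L⁻¹
Since ZnS needs less Zn²⁺ to reach saturation, it precipitates first.

ZnS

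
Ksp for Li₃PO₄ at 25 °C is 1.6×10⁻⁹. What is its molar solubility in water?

2.8×10⁻³ M

Li₃PO₄(s) ⇌ 3 Li⁺(aq) + PO₄³⁻(aq)
Let s be the molar solubility. Then [Li⁺] = 3s and [PO₄³⁻] = s.
Ksp = [Li⁺]^3[PO₄³⁻] = (3s)^3 · s = 27s^4
27s^4 = 1.6×10⁻⁹  ⇒  s^4 = 5.9×10⁻¹¹
s = 2.8×10⁻³ mol L⁻¹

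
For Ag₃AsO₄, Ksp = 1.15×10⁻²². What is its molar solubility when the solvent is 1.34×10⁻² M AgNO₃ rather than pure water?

4.78×10⁻¹⁷ M

Ag₃AsO₄(s) ⇌ 3 Ag⁺(aq) + AsO₄³⁻(aq)
Let s be the solubility of Ag₃AsO₄ here. The common ion gives [Ag⁺] ≈ 1.34×10⁻² M, and [AsO₄³⁻] = s.
Ksp = [Ag⁺]^3[AsO₄³⁻] = (1.34×10⁻²)^3s
s = 1.15×10⁻²² / (1.34×10⁻²)^3 = 4.78×10⁻¹⁷
s = 4.78×10⁻¹⁷ M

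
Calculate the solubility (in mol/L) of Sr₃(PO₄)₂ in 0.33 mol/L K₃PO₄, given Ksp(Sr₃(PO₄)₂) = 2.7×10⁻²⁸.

4.5×10⁻¹⁰ M

Sr₃(PO₄)₂(s) ⇌ 3 Sr²⁺(aq) + 2 PO₄³⁻(aq)
PO₄³⁻ is already present at 0.33 mol/L. If s mol/L of Sr₃(PO₄)₂ dissolves, [Sr²⁺] = 3s while [PO₄³⁻] ≈ 0.33 mol/L.
Ksp = [Sr²⁺]^3[PO₄³⁻]^2 = (3s)^3(0.33)^2
(3s)^3 = 2.7×10⁻²⁸ / (0.33)^2 = 2.5×10⁻²⁷
s = 4.5×10⁻¹⁰ mol/L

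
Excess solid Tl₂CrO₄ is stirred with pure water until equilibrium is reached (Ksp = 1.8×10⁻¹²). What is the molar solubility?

Tl₂CrO₄(s) ⇌ 2 Tl⁺(aq) + CrO₄²⁻(aq)
Call the molar solubility s, so that [Tl⁺] = 2s and [CrO₄²⁻] = s.
Ksp = [Tl⁺]^2[CrO₄²⁻] = (2s)^2 · s = 4s^3
4s^3 = 1.8×10⁻¹²  ⇒  s^3 = 4.5×10⁻¹³
s = 7.7×10⁻⁵ M

7.7×10⁻⁵ M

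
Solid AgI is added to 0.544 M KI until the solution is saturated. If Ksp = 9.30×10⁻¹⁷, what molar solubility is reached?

1.71×10⁻¹⁶ M

AgI(s) ⇌ Ag⁺(aq) + I⁻(aq)
I⁻ is already present at 0.544 M. If s mol/L of AgI dissolves, [Ag⁺] = s while [I⁻] ≈ 0.544 M.
Ksp = [Ag⁺][I⁻] = s(0.544)
s = 9.30×10⁻¹⁷ / (0.544) = 1.71×10⁻¹⁶
s = 1.71×10⁻¹⁶ M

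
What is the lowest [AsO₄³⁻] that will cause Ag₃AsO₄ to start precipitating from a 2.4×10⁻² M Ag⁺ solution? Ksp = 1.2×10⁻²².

The threshold for precipitation is Q = Ksp.
Ag₃AsO₄(s) ⇌ 3 Ag⁺(aq) + AsO₄³⁻(aq)
Ksp = [Ag⁺]^3[AsO₄³⁻] = [AsO₄³⁻](2.4×10⁻²)^3
[AsO₄³⁻] = 1.2×10⁻²² / (2.4×10⁻²)^3 = 8.7×10⁻¹⁸
[AsO₄³⁻] = 8.7×10⁻¹⁸ M

8.7×10⁻¹⁸ M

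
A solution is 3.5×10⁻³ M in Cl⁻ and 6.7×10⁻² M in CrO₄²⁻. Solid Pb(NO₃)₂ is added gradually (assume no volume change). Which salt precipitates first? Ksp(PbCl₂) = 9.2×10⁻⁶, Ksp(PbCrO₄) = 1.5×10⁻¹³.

Precipitation begins when Q = Ksp.
For PbCl₂: [Pb²⁺] = (Ksp/[Cl⁻]^2) = 0.75 M
For PbCrO₄: [Pb²⁺] = (Ksp/[CrO₄²⁻]) = 2.2×10⁻¹² M
Since PbCrO₄ needs less Pb²⁺ to reach saturation, it precipitates first.

PbCrO₄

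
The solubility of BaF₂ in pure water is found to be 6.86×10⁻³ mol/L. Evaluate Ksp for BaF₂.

BaF₂(s) ⇌ Ba²⁺(aq) + 2 F⁻(aq)
For each mole of BaF₂ that dissolves per liter, [Ba²⁺] = s and [F⁻] = 2s; let s denote this solubility.
Ksp = [Ba²⁺][F⁻]^2 = s · (2s)^2 = 4s^3
Ksp = 4 × (6.86×10⁻³)^3 = 1.29×10⁻⁶

Ksp = 1.29×10⁻⁶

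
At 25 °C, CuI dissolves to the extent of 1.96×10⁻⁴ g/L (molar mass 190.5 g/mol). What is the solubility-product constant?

Ksp = 1.06×10⁻¹²

s = (1.96×10⁻⁴ g L⁻¹)/(190.5 g mol⁻¹) = 1.0289×10⁻⁶ M
CuI(s) ⇌ Cu⁺(aq) + I⁻(aq)
For each mole of CuI that dissolves per liter, [Cu⁺] = s and [I⁻] = s; let s denote this solubility.
Ksp = [Cu⁺][I⁻] = s · s = s^2
Ksp = (1.0289×10⁻⁶)^2 = 1.06×10⁻¹²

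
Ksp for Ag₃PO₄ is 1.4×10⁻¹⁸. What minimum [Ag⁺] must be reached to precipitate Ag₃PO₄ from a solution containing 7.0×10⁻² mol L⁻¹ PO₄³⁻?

Precipitation of each salt begins when its ion product equals Ksp.
Ag₃PO₄(s) ⇌ 3 Ag⁺(aq) + PO₄³⁻(aq)
Ksp = [Ag⁺]^3[PO₄³⁻] = [Ag⁺]^3(7.0×10⁻²)
[Ag⁺]^3 = 1.4×10⁻¹⁸ / (7.0×10⁻²) = 2.0×10⁻¹⁷
[Ag⁺] = 2.7×10⁻⁶ mol L⁻¹

2.7×10⁻⁶ M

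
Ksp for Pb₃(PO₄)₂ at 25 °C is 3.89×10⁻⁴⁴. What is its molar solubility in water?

Pb₃(PO₄)₂(s) ⇌ 3 Pb²⁺(aq) + 2 PO₄³⁻(aq)
If s mol/L of Pb₃(PO₄)₂ dissolves, [Pb²⁺] = 3s and [PO₄³⁻] = 2s.
Ksp = [Pb²⁺]^3[PO₄³⁻]^2 = (3s)^3 · (2s)^2 = 108s^5
108s^5 = 3.89×10⁻⁴⁴  ⇒  s^5 = 3.60×10⁻⁴⁶
Taking the 5th root, s = 8.15×10⁻¹⁰ mol/L.

8.15×10⁻¹⁰ M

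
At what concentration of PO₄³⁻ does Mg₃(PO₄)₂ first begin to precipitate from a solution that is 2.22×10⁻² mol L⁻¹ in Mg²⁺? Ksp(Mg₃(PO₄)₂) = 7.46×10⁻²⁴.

8.26×10⁻¹⁰ M

Each salt precipitates once Q = Ksp for that salt.
Mg₃(PO₄)₂(s) ⇌ 3 Mg²⁺(aq) + 2 PO₄³⁻(aq)
Ksp = [Mg²⁺]^3[PO₄³⁻]^2 = [PO₄³⁻]^2(2.22×10⁻²)^3
[PO₄³⁻]^2 = 7.46×10⁻²⁴ / (2.22×10⁻²)^3 = 6.82×10⁻¹⁹
[PO₄³⁻] = 8.26×10⁻¹⁰ mol L⁻¹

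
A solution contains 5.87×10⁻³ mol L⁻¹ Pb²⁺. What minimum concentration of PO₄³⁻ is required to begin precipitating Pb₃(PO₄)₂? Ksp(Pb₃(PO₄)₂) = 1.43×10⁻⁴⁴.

The threshold for precipitation is Q = Ksp.
Pb₃(PO₄)₂(s) ⇌ 3 Pb²⁺(aq) + 2 PO₄³⁻(aq)
Ksp = [Pb²⁺]^3[PO₄³⁻]^2 = [PO₄³⁻]^2(5.87×10⁻³)^3
[PO₄³⁻]^2 = 1.43×10⁻⁴⁴ / (5.87×10⁻³)^3 = 7.07×10⁻³⁸
[PO₄³⁻] = 2.66×10⁻¹⁹ mol L⁻¹

2.66×10⁻¹⁹ M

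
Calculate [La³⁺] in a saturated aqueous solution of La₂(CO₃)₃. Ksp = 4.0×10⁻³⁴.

1.6×10⁻⁷ M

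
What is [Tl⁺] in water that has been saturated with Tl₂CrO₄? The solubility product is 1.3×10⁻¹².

Tl₂CrO₄(s) ⇌ 2 Tl⁺(aq) + CrO₄²⁻(aq)
With molar solubility s: [Tl⁺] = 2s, [CrO₄²⁻] = s.
Ksp = [Tl⁺]^2[CrO₄²⁻] = (2s)^2 · s = 4s^3 = 1.3×10⁻¹²
s = 6.9×10⁻⁵ mol L⁻¹
[Tl⁺] = 2s = 1.4×10⁻⁴ mol L⁻¹

1.4×10⁻⁴ M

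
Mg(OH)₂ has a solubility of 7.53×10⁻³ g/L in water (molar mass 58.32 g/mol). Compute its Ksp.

Convert to molarity: s = 7.53×10⁻³ / 58.32 = 1.2912×10⁻⁴ mol/L
Mg(OH)₂(s) ⇌ Mg²⁺(aq) + 2 OH⁻(aq)
Call the molar solubility s, so that [Mg²⁺] = s and [OH⁻] = 2s.
Ksp = [Mg²⁺][OH⁻]^2 = s · (2s)^2 = 4s^3
Ksp = 4 × (1.2912×10⁻⁴)^3 = 8.61×10⁻¹²

Ksp = 8.61×10⁻¹²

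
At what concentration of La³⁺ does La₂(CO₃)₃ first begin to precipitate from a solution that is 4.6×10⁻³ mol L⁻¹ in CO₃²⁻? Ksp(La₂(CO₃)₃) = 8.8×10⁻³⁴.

Precipitation begins when Q = Ksp.
La₂(CO₃)₃(s) ⇌ 2 La³⁺(aq) + 3 CO₃²⁻(aq)
Ksp = [La³⁺]^2[CO₃²⁻]^3 = [La³⁺]^2(4.6×10⁻³)^3
[La³⁺]^2 = 8.8×10⁻³⁴ / (4.6×10⁻³)^3 = 9.0×10⁻²⁷
[La³⁺] = 9.5×10⁻¹⁴ mol L⁻¹

9.5×10⁻¹⁴ M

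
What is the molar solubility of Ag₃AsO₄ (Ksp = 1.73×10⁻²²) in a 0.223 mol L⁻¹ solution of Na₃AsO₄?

Ag₃AsO₄(s) ⇌ 3 Ag⁺(aq) + AsO₄³⁻(aq)
Let s be the solubility of Ag₃AsO₄ here. The common ion gives [AsO₄³⁻] ≈ 0.223 mol L⁻¹, and [Ag⁺] = 3s.
Ksp = [Ag⁺]^3[AsO₄³⁻] = (3s)^3(0.223)
(3s)^3 = 1.73×10⁻²² / (0.223) = 7.76×10⁻²²
s = 3.06×10⁻⁸ mol L⁻¹

3.06×10⁻⁸ M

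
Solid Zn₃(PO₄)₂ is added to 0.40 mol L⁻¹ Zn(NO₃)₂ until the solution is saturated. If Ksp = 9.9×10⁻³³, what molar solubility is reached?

2.0×10⁻¹⁶ M

Zn₃(PO₄)₂(s) ⇌ 3 Zn²⁺(aq) + 2 PO₄³⁻(aq)
Let s be the solubility of Zn₃(PO₄)₂ here. The common ion gives [Zn²⁺] ≈ 0.40 mol L⁻¹, and [PO₄³⁻] = 2s.
Ksp = [Zn²⁺]^3[PO₄³⁻]^2 = (0.40)^3(2s)^2
(2s)^2 = 9.9×10⁻³³ / (0.40)^3 = 1.5×10⁻³¹
s = 2.0×10⁻¹⁶ mol L⁻¹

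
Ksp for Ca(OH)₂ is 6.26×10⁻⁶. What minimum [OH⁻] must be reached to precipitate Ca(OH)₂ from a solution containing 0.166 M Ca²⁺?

6.14×10⁻³ M

Each salt precipitates once Q = Ksp for that salt.
Ca(OH)₂(s) ⇌ Ca²⁺(aq) + 2 OH⁻(aq)
Ksp = [Ca²⁺][OH⁻]^2 = [OH⁻]^2(0.166)
[OH⁻]^2 = 6.26×10⁻⁶ / (0.166) = 3.77×10⁻⁵
[OH⁻] = 6.14×10⁻³ M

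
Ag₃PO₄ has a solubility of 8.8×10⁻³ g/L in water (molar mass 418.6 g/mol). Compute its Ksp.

Molar solubility s = (8.8×10⁻³ g/L) / (418.6 g/mol) = 2.102×10⁻⁵ mol/L
Ag₃PO₄(s) ⇌ 3 Ag⁺(aq) + PO₄³⁻(aq)
Call the molar solubility s, so that [Ag⁺] = 3s and [PO₄³⁻] = s.
Ksp = [Ag⁺]^3[PO₄³⁻] = (3s)^3 · s = 27s^4
Ksp = 27 × (2.102×10⁻⁵)^4 = 5.3×10⁻¹⁸

Ksp = 5.3×10⁻¹⁸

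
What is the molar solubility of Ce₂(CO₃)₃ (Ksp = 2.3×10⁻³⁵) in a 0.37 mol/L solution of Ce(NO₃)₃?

1.8×10⁻¹² M

Ce₂(CO₃)₃(s) ⇌ 2 Ce³⁺(aq) + 3 CO₃²⁻(aq)
Let s be the solubility of Ce₂(CO₃)₃ here. The common ion gives [Ce³⁺] ≈ 0.37 mol/L, and [CO₃²⁻] = 3s.
Ksp = [Ce³⁺]^2[CO₃²⁻]^3 = (0.37)^2(3s)^3
(3s)^3 = 2.3×10⁻³⁵ / (0.37)^2 = 1.7×10⁻³⁴
s = 1.8×10⁻¹² mol/L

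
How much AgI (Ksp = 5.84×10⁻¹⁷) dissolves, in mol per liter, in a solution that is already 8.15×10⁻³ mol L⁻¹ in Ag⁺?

7.17×10⁻¹⁵ M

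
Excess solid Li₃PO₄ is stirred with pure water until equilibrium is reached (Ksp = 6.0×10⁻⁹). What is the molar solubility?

Li₃PO₄(s) ⇌ 3 Li⁺(aq) + PO₄³⁻(aq)
Call the molar solubility s, so that [Li⁺] = 3s and [PO₄³⁻] = s.
Ksp = [Li⁺]^3[PO₄³⁻] = (3s)^3 · s = 27s^4
27s^4 = 6.0×10⁻⁹  ⇒  s^4 = 2.2×10⁻¹⁰
Taking the 4th root, s = 3.9×10⁻³ mol L⁻¹.

3.9×10⁻³ M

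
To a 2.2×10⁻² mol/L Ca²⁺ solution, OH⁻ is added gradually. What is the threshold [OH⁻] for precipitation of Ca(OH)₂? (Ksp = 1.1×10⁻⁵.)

Precipitation begins when Q = Ksp.
Ca(OH)₂(s) ⇌ Ca²⁺(aq) + 2 OH⁻(aq)
Ksp = [Ca²⁺][OH⁻]^2 = [OH⁻]^2(2.2×10⁻²)
[OH⁻]^2 = 1.1×10⁻⁵ / (2.2×10⁻²) = 5.0×10⁻⁴
[OH⁻] = 2.2×10⁻² mol/L

2.2×10⁻² M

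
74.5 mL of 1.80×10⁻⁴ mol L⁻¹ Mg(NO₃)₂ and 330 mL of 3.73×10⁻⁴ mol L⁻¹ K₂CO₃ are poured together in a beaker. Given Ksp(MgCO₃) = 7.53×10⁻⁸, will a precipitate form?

The combined volume is 404.5 mL.
[Mg²⁺] = (1.80×10⁻⁴)(74.5)/404.5 = 3.32×10⁻⁵ mol L⁻¹
[CO₃²⁻] = (3.73×10⁻⁴)(330)/404.5 = 3.04×10⁻⁴ mol L⁻¹
Q = [Mg²⁺][CO₃²⁻] = 1.01×10⁻⁸
Q < Ksp (1.01×10⁻⁸ vs 7.53×10⁻⁸); the solution remains unsaturated and no precipitate forms.

No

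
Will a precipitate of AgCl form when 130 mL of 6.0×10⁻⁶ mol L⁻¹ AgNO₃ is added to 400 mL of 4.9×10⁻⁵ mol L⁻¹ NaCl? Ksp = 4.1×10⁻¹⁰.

The combined volume is 530 mL.
[Ag⁺] = (6.0×10⁻⁶)(130)/530 = 1.5×10⁻⁶ mol L⁻¹
[Cl⁻] = (4.9×10⁻⁵)(400)/530 = 3.7×10⁻⁵ mol L⁻¹
Q = [Ag⁺][Cl⁻] = 5.4×10⁻¹¹
Q < Ksp (5.4×10⁻¹¹ vs 4.1×10⁻¹⁰); the solution remains unsaturated and no precipitate forms.

No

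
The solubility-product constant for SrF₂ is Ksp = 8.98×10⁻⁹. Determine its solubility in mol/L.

1.31×10⁻³ M

SrF₂(s) ⇌ Sr²⁺(aq) + 2 F⁻(aq)
If s mol/L of SrF₂ dissolves, [Sr²⁺] = s and [F⁻] = 2s.
Ksp = [Sr²⁺][F⁻]^2 = s · (2s)^2 = 4s^3
4s^3 = 8.98×10⁻⁹  ⇒  s^3 = 2.25×10⁻⁹
s = (2.25×10⁻⁹)^(1/3) = 1.31×10⁻³ mol/L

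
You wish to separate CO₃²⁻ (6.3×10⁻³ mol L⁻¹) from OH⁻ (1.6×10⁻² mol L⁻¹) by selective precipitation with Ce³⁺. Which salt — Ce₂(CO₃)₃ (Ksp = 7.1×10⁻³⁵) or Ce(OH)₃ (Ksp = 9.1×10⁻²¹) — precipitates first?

Each salt precipitates once Q = Ksp for that salt.
For Ce₂(CO₃)₃: [Ce³⁺] = (Ksp/[CO₃²⁻]^3)^(1/2) = 1.7×10⁻¹⁴ mol L⁻¹
For Ce(OH)₃: [Ce³⁺] = (Ksp/[OH⁻]^3) = 2.2×10⁻¹⁵ mol L⁻¹
The smaller threshold [Ce³⁺] is reached first, so Ce(OH)₃ precipitates first.

Ce(OH)₃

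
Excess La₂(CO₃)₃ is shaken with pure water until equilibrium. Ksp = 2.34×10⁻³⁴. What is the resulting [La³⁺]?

1.47×10⁻⁷ M

La₂(CO₃)₃(s) ⇌ 2 La³⁺(aq) + 3 CO₃²⁻(aq)
If s mol/L of La₂(CO₃)₃ dissolves, [La³⁺] = 2s and [CO₃²⁻] = 3s.
Ksp = [La³⁺]^2[CO₃²⁻]^3 = (2s)^2 · (3s)^3 = 108s^5 = 2.34×10⁻³⁴
s = 7.36×10⁻⁸ mol/L
[La³⁺] = 2s = 1.47×10⁻⁷ mol/L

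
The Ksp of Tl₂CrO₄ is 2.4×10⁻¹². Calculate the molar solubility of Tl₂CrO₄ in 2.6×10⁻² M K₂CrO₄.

Tl₂CrO₄(s) ⇌ 2 Tl⁺(aq) + CrO₄²⁻(aq)
Let s be the solubility of Tl₂CrO₄ here. The common ion gives [CrO₄²⁻] ≈ 2.6×10⁻² M, and [Tl⁺] = 2s.
Ksp = [Tl⁺]^2[CrO₄²⁻] = (2s)^2(2.6×10⁻²)
(2s)^2 = 2.4×10⁻¹² / (2.6×10⁻²) = 9.2×10⁻¹¹
s = 4.8×10⁻⁶ M

4.8×10⁻⁶ M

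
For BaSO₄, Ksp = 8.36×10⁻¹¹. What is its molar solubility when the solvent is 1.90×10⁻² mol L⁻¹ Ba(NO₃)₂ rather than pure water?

BaSO₄(s) ⇌ Ba²⁺(aq) + SO₄²⁻(aq)
The solution already contains Ba²⁺ at 1.90×10⁻² mol L⁻¹. Let s be the molar solubility of BaSO₄.
[Ba²⁺] ≈ 1.90×10⁻² mol L⁻¹ (common ion dominates); [SO₄²⁻] = s.
Ksp = [Ba²⁺][SO₄²⁻] = (1.90×10⁻²)s
s = 8.36×10⁻¹¹ / (1.90×10⁻²) = 4.40×10⁻⁹
s = 4.40×10⁻⁹ mol L⁻¹

4.40×10⁻⁹ M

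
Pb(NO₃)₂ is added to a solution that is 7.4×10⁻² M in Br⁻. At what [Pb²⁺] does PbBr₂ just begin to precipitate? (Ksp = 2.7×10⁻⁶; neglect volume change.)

Each salt precipitates once Q = Ksp for that salt.
PbBr₂(s) ⇌ Pb²⁺(aq) + 2 Br⁻(aq)
Ksp = [Pb²⁺][Br⁻]^2 = [Pb²⁺](7.4×10⁻²)^2
[Pb²⁺] = 2.7×10⁻⁶ / (7.4×10⁻²)^2 = 4.9×10⁻⁴
[Pb²⁺] = 4.9×10⁻⁴ M

4.9×10⁻⁴ M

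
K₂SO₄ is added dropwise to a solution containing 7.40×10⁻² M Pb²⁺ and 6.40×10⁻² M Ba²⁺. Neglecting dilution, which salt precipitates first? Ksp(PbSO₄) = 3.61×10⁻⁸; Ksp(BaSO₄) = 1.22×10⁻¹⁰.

Precipitation of each salt begins when its ion product equals Ksp.
For PbSO₄: [SO₄²⁻] = (Ksp/[Pb²⁺]) = 4.88×10⁻⁷ M
For BaSO₄: [SO₄²⁻] = (Ksp/[Ba²⁺]) = 1.91×10⁻⁹ M
Since BaSO₄ needs less SO₄²⁻ to reach saturation, it precipitates first.

BaSO₄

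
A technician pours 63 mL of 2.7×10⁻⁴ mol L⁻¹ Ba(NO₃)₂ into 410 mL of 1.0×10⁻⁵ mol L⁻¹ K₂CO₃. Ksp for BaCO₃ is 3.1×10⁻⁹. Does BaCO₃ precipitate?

No

After mixing, V = 63 mL + 410 mL = 473 mL.
[Ba²⁺] = (2.7×10⁻⁴)(63)/473 = 3.6×10⁻⁵ mol L⁻¹
[CO₃²⁻] = (1.0×10⁻⁵)(410)/473 = 8.7×10⁻⁶ mol L⁻¹
Q = [Ba²⁺][CO₃²⁻] = 3.1×10⁻¹⁰
Q = 3.1×10⁻¹⁰ < Ksp = 3.1×10⁻⁹, so the solution is unsaturated and no precipitate forms.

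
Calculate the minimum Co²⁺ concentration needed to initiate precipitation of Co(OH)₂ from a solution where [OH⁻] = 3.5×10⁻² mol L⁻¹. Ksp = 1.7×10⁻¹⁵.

1.4×10⁻¹² M

Precipitation of each salt begins when its ion product equals Ksp.
Co(OH)₂(s) ⇌ Co²⁺(aq) + 2 OH⁻(aq)
Ksp = [Co²⁺][OH⁻]^2 = [Co²⁺](3.5×10⁻²)^2
[Co²⁺] = 1.7×10⁻¹⁵ / (3.5×10⁻²)^2 = 1.4×10⁻¹²
[Co²⁺] = 1.4×10⁻¹² mol L⁻¹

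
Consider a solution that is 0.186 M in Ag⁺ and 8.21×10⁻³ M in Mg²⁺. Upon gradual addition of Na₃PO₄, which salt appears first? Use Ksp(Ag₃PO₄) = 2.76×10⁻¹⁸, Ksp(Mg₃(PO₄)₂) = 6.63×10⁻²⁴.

Precipitation begins when Q = Ksp.
For Ag₃PO₄: [PO₄³⁻] = (Ksp/[Ag⁺]^3) = 4.29×10⁻¹⁶ M
For Mg₃(PO₄)₂: [PO₄³⁻] = (Ksp/[Mg²⁺]^3)^(1/2) = 3.46×10⁻⁹ M
Ag₃PO₄ requires the lower [PO₄³⁻], so it precipitates first.

Ag₃PO₄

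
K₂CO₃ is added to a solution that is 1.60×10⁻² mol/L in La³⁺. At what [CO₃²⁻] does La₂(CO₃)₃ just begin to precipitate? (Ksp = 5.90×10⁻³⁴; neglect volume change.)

1.32×10⁻¹⁰ M

Precipitation begins when Q = Ksp.
La₂(CO₃)₃(s) ⇌ 2 La³⁺(aq) + 3 CO₃²⁻(aq)
Ksp = [La³⁺]^2[CO₃²⁻]^3 = [CO₃²⁻]^3(1.60×10⁻²)^2
[CO₃²⁻]^3 = 5.90×10⁻³⁴ / (1.60×10⁻²)^2 = 2.30×10⁻³⁰
[CO₃²⁻] = 1.32×10⁻¹⁰ mol/L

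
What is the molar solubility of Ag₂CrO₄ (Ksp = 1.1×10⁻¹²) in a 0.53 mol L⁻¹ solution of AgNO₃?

3.9×10⁻¹² M

Ag₂CrO₄(s) ⇌ 2 Ag⁺(aq) + CrO₄²⁻(aq)
With Ag⁺ already at 0.53 mol L⁻¹ and s small, take [Ag⁺] ≈ 0.53 mol L⁻¹ and [CrO₄²⁻] = s.
Ksp = [Ag⁺]^2[CrO₄²⁻] = (0.53)^2s
s = 1.1×10⁻¹² / (0.53)^2 = 3.9×10⁻¹²
s = 3.9×10⁻¹² mol L⁻¹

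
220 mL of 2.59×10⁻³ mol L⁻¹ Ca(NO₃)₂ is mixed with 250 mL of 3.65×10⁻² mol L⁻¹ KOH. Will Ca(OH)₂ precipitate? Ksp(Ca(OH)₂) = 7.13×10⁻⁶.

No

Total volume after mixing = 220 + 250 = 470 mL.
[Ca²⁺] = (2.59×10⁻³)(220)/470 = 1.21×10⁻³ mol L⁻¹
[OH⁻] = (3.65×10⁻²)(250)/470 = 1.94×10⁻² mol L⁻¹
Q = [Ca²⁺][OH⁻]^2 = 4.57×10⁻⁷
Since Q (4.57×10⁻⁷) is less than Ksp (7.13×10⁻⁶), no Ca(OH)₂ precipitates.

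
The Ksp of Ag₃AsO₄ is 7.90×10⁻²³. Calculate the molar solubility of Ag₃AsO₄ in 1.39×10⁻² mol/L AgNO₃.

Ag₃AsO₄(s) ⇌ 3 Ag⁺(aq) + AsO₄³⁻(aq)
Let s be the solubility of Ag₃AsO₄ here. The common ion gives [Ag⁺] ≈ 1.39×10⁻² mol/L, and [AsO₄³⁻] = s.
Ksp = [Ag⁺]^3[AsO₄³⁻] = (1.39×10⁻²)^3s
s = 7.90×10⁻²³ / (1.39×10⁻²)^3 = 2.94×10⁻¹⁷
s = 2.94×10⁻¹⁷ mol/L

2.94×10⁻¹⁷ M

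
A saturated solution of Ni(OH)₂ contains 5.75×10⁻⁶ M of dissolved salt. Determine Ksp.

Ni(OH)₂(s) ⇌ Ni²⁺(aq) + 2 OH⁻(aq)
With molar solubility s: [Ni²⁺] = s, [OH⁻] = 2s.
Ksp = [Ni²⁺][OH⁻]^2 = s · (2s)^2 = 4s^3
Ksp = 4 × (5.75×10⁻⁶)^3 = 7.60×10⁻¹⁶

Ksp = 7.60×10⁻¹⁶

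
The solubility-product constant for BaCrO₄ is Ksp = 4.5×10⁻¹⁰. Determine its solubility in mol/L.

2.1×10⁻⁵ M

BaCrO₄(s) ⇌ Ba²⁺(aq) + CrO₄²⁻(aq)
Call the molar solubility s, so that [Ba²⁺] = s and [CrO₄²⁻] = s.
Ksp = [Ba²⁺][CrO₄²⁻] = s · s = s^2
s^2 = 4.5×10⁻¹⁰
Taking the 2nd root, s = 2.1×10⁻⁵ mol L⁻¹.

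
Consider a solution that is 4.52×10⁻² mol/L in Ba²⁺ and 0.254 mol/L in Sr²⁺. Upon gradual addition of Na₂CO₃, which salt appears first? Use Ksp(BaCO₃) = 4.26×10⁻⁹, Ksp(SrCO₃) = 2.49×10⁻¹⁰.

SrCO₃

Precipitation begins when Q = Ksp.
For BaCO₃: [CO₃²⁻] = (Ksp/[Ba²⁺]) = 9.42×10⁻⁸ mol/L
For SrCO₃: [CO₃²⁻] = (Ksp/[Sr²⁺]) = 9.80×10⁻¹⁰ mol/L
The smaller threshold [CO₃²⁻] is reached first, so SrCO₃ precipitates first.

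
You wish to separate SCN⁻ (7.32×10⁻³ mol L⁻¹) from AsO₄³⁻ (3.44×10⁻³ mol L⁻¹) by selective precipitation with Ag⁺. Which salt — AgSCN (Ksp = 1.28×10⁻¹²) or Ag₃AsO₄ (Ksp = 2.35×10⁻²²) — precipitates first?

AgSCN

Precipitation of each salt begins when its ion product equals Ksp.
For AgSCN: [Ag⁺] = (Ksp/[SCN⁻]) = 1.75×10⁻¹⁰ mol L⁻¹
For Ag₃AsO₄: [Ag⁺] = (Ksp/[AsO₄³⁻])^(1/3) = 4.09×10⁻⁷ mol L⁻¹
AgSCN requires the lower [Ag⁺], so it precipitates first.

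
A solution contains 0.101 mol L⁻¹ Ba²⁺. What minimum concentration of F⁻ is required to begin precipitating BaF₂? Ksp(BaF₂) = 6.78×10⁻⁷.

Each salt precipitates once Q = Ksp for that salt.
BaF₂(s) ⇌ Ba²⁺(aq) + 2 F⁻(aq)
Ksp = [Ba²⁺][F⁻]^2 = [F⁻]^2(0.101)
[F⁻]^2 = 6.78×10⁻⁷ / (0.101) = 6.71×10⁻⁶
[F⁻] = 2.59×10⁻³ mol L⁻¹

2.59×10⁻³ M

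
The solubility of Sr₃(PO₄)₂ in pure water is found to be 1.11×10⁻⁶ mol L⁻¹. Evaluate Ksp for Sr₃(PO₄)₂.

Ksp = 1.82×10⁻²⁸

Sr₃(PO₄)₂(s) ⇌ 3 Sr²⁺(aq) + 2 PO₄³⁻(aq)
If s mol/L of Sr₃(PO₄)₂ dissolves, [Sr²⁺] = 3s and [PO₄³⁻] = 2s.
Ksp = [Sr²⁺]^3[PO₄³⁻]^2 = (3s)^3 · (2s)^2 = 108s^5
Ksp = 108 × (1.11×10⁻⁶)^5 = 1.82×10⁻²⁸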